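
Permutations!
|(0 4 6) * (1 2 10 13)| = |(0 4 6)(1 2 10 13)| = 12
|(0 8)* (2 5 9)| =6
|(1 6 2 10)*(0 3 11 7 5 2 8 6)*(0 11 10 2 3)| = 6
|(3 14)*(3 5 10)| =|(3 14 5 10)| =4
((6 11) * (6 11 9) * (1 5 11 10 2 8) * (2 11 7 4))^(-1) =(1 8 2 4 7 5)(6 9)(10 11) =[0, 8, 4, 3, 7, 1, 9, 5, 2, 6, 11, 10]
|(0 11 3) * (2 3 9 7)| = 6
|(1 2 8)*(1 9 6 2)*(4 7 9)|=6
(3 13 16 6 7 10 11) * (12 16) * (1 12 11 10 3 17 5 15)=(1 12 16 6 7 3 13 11 17 5 15)=[0, 12, 2, 13, 4, 15, 7, 3, 8, 9, 10, 17, 16, 11, 14, 1, 6, 5]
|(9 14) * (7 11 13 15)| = |(7 11 13 15)(9 14)| = 4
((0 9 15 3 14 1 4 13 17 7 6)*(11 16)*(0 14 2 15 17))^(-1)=(0 13 4 1 14 6 7 17 9)(2 3 15)(11 16)=[13, 14, 3, 15, 1, 5, 7, 17, 8, 0, 10, 16, 12, 4, 6, 2, 11, 9]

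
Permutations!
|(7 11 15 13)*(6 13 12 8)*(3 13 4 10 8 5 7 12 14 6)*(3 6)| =8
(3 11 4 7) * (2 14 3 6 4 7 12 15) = [0, 1, 14, 11, 12, 5, 4, 6, 8, 9, 10, 7, 15, 13, 3, 2] = (2 14 3 11 7 6 4 12 15)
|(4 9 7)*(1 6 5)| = 3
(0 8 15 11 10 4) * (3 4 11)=(0 8 15 3 4)(10 11)=[8, 1, 2, 4, 0, 5, 6, 7, 15, 9, 11, 10, 12, 13, 14, 3]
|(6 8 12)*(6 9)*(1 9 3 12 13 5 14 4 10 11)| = |(1 9 6 8 13 5 14 4 10 11)(3 12)| = 10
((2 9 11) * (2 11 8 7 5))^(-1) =(11)(2 5 7 8 9) =[0, 1, 5, 3, 4, 7, 6, 8, 9, 2, 10, 11]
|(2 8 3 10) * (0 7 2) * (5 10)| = |(0 7 2 8 3 5 10)| = 7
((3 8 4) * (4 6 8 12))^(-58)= (3 4 12)= [0, 1, 2, 4, 12, 5, 6, 7, 8, 9, 10, 11, 3]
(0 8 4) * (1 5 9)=[8, 5, 2, 3, 0, 9, 6, 7, 4, 1]=(0 8 4)(1 5 9)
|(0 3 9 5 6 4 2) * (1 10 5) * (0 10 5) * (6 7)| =10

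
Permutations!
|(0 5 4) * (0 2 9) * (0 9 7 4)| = |(9)(0 5)(2 7 4)| = 6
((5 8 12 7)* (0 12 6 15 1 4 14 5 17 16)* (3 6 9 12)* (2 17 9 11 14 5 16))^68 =[6, 5, 2, 15, 8, 11, 1, 12, 14, 7, 10, 16, 9, 13, 0, 4, 3, 17] =(17)(0 6 1 5 11 16 3 15 4 8 14)(7 12 9)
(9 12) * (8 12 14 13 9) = (8 12)(9 14 13) = [0, 1, 2, 3, 4, 5, 6, 7, 12, 14, 10, 11, 8, 9, 13]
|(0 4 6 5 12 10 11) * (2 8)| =|(0 4 6 5 12 10 11)(2 8)| =14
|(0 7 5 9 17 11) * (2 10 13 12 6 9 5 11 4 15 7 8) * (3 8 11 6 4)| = |(0 11)(2 10 13 12 4 15 7 6 9 17 3 8)| = 12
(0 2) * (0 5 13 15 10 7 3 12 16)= (0 2 5 13 15 10 7 3 12 16)= [2, 1, 5, 12, 4, 13, 6, 3, 8, 9, 7, 11, 16, 15, 14, 10, 0]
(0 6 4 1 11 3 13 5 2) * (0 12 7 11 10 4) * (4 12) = (0 6)(1 10 12 7 11 3 13 5 2 4) = [6, 10, 4, 13, 1, 2, 0, 11, 8, 9, 12, 3, 7, 5]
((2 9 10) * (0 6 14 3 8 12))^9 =(0 3)(6 8)(12 14) =[3, 1, 2, 0, 4, 5, 8, 7, 6, 9, 10, 11, 14, 13, 12]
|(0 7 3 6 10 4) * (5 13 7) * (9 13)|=9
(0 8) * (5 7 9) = [8, 1, 2, 3, 4, 7, 6, 9, 0, 5] = (0 8)(5 7 9)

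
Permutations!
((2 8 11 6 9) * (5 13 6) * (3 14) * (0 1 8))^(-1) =(0 2 9 6 13 5 11 8 1)(3 14) =[2, 0, 9, 14, 4, 11, 13, 7, 1, 6, 10, 8, 12, 5, 3]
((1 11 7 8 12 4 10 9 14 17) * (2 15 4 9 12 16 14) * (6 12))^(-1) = (1 17 14 16 8 7 11)(2 9 12 6 10 4 15) = [0, 17, 9, 3, 15, 5, 10, 11, 7, 12, 4, 1, 6, 13, 16, 2, 8, 14]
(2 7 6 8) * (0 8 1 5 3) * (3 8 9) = (0 9 3)(1 5 8 2 7 6) = [9, 5, 7, 0, 4, 8, 1, 6, 2, 3]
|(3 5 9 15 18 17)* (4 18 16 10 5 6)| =|(3 6 4 18 17)(5 9 15 16 10)| =5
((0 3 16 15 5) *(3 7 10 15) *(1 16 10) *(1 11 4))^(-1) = [5, 4, 2, 16, 11, 15, 6, 0, 8, 9, 3, 7, 12, 13, 14, 10, 1] = (0 5 15 10 3 16 1 4 11 7)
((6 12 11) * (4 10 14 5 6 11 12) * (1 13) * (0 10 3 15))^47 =(0 15 3 4 6 5 14 10)(1 13) =[15, 13, 2, 4, 6, 14, 5, 7, 8, 9, 0, 11, 12, 1, 10, 3]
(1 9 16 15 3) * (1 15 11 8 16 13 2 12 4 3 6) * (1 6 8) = (1 9 13 2 12 4 3 15 8 16 11) = [0, 9, 12, 15, 3, 5, 6, 7, 16, 13, 10, 1, 4, 2, 14, 8, 11]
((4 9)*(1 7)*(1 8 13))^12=(13)=[0, 1, 2, 3, 4, 5, 6, 7, 8, 9, 10, 11, 12, 13]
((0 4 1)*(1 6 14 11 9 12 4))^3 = (0 1)(4 11)(6 9)(12 14) = [1, 0, 2, 3, 11, 5, 9, 7, 8, 6, 10, 4, 14, 13, 12]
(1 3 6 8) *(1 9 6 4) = (1 3 4)(6 8 9) = [0, 3, 2, 4, 1, 5, 8, 7, 9, 6]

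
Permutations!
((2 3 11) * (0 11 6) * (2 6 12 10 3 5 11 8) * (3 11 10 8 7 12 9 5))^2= (0 12 2 9 10 6 7 8 3 5 11)= [12, 1, 9, 5, 4, 11, 7, 8, 3, 10, 6, 0, 2]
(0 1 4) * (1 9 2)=[9, 4, 1, 3, 0, 5, 6, 7, 8, 2]=(0 9 2 1 4)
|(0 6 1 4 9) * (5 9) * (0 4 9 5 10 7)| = |(0 6 1 9 4 10 7)| = 7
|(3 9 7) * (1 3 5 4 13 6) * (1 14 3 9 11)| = |(1 9 7 5 4 13 6 14 3 11)| = 10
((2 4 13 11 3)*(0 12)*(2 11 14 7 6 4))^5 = (14)(0 12)(3 11) = [12, 1, 2, 11, 4, 5, 6, 7, 8, 9, 10, 3, 0, 13, 14]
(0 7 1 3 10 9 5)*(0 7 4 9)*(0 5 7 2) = (0 4 9 7 1 3 10 5 2) = [4, 3, 0, 10, 9, 2, 6, 1, 8, 7, 5]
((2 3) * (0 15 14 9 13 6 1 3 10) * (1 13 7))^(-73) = [10, 7, 3, 1, 4, 5, 13, 9, 8, 14, 2, 11, 12, 6, 15, 0] = (0 10 2 3 1 7 9 14 15)(6 13)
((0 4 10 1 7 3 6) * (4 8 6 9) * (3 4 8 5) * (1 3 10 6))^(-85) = [8, 5, 2, 4, 3, 1, 9, 10, 0, 6, 7] = (0 8)(1 5)(3 4)(6 9)(7 10)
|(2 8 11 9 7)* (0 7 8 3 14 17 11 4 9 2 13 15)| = 60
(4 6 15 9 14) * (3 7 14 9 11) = (3 7 14 4 6 15 11) = [0, 1, 2, 7, 6, 5, 15, 14, 8, 9, 10, 3, 12, 13, 4, 11]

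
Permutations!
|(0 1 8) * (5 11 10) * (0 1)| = 6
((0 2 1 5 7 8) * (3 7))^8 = (0 2 1 5 3 7 8) = [2, 5, 1, 7, 4, 3, 6, 8, 0]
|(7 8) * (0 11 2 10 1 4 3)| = |(0 11 2 10 1 4 3)(7 8)| = 14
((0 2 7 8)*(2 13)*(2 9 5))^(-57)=(0 8 7 2 5 9 13)=[8, 1, 5, 3, 4, 9, 6, 2, 7, 13, 10, 11, 12, 0]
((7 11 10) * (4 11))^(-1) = (4 7 10 11) = [0, 1, 2, 3, 7, 5, 6, 10, 8, 9, 11, 4]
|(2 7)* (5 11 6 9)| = 4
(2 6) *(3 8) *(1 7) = (1 7)(2 6)(3 8) = [0, 7, 6, 8, 4, 5, 2, 1, 3]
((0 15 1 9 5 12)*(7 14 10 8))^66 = (15)(7 10)(8 14) = [0, 1, 2, 3, 4, 5, 6, 10, 14, 9, 7, 11, 12, 13, 8, 15]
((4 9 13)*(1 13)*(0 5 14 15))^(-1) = [15, 9, 2, 3, 13, 0, 6, 7, 8, 4, 10, 11, 12, 1, 5, 14] = (0 15 14 5)(1 9 4 13)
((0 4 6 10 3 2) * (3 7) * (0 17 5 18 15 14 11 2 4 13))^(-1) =(0 13)(2 11 14 15 18 5 17)(3 7 10 6 4) =[13, 1, 11, 7, 3, 17, 4, 10, 8, 9, 6, 14, 12, 0, 15, 18, 16, 2, 5]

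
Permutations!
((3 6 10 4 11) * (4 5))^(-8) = (3 4 10)(5 6 11) = [0, 1, 2, 4, 10, 6, 11, 7, 8, 9, 3, 5]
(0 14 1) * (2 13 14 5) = (0 5 2 13 14 1) = [5, 0, 13, 3, 4, 2, 6, 7, 8, 9, 10, 11, 12, 14, 1]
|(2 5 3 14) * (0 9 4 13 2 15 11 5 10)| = 30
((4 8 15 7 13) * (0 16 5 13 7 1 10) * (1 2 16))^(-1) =[10, 0, 15, 3, 13, 16, 6, 7, 4, 9, 1, 11, 12, 5, 14, 8, 2] =(0 10 1)(2 15 8 4 13 5 16)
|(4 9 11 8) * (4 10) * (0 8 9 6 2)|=6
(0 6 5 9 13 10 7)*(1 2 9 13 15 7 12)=(0 6 5 13 10 12 1 2 9 15 7)=[6, 2, 9, 3, 4, 13, 5, 0, 8, 15, 12, 11, 1, 10, 14, 7]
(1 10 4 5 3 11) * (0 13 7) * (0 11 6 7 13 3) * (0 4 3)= (13)(1 10 3 6 7 11)(4 5)= [0, 10, 2, 6, 5, 4, 7, 11, 8, 9, 3, 1, 12, 13]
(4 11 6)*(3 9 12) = (3 9 12)(4 11 6) = [0, 1, 2, 9, 11, 5, 4, 7, 8, 12, 10, 6, 3]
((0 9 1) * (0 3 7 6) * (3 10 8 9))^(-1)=(0 6 7 3)(1 9 8 10)=[6, 9, 2, 0, 4, 5, 7, 3, 10, 8, 1]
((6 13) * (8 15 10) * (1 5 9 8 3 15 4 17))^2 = (1 9 4)(3 10 15)(5 8 17) = [0, 9, 2, 10, 1, 8, 6, 7, 17, 4, 15, 11, 12, 13, 14, 3, 16, 5]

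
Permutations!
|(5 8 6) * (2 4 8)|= 5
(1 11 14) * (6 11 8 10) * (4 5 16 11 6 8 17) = (1 17 4 5 16 11 14)(8 10) = [0, 17, 2, 3, 5, 16, 6, 7, 10, 9, 8, 14, 12, 13, 1, 15, 11, 4]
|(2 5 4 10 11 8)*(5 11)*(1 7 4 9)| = |(1 7 4 10 5 9)(2 11 8)| = 6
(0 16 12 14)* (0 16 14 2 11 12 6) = [14, 1, 11, 3, 4, 5, 0, 7, 8, 9, 10, 12, 2, 13, 16, 15, 6] = (0 14 16 6)(2 11 12)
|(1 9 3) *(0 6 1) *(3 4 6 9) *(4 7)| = |(0 9 7 4 6 1 3)| = 7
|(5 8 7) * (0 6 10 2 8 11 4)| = 9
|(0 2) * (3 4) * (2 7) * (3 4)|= |(0 7 2)|= 3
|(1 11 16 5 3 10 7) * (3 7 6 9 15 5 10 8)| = 18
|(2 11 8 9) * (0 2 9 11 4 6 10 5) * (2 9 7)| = 8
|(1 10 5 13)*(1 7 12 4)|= |(1 10 5 13 7 12 4)|= 7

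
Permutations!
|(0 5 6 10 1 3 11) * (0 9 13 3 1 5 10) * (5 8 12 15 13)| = 11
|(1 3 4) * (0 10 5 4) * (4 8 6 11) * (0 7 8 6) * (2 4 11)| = 10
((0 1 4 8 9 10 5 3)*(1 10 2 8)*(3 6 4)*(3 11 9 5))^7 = (0 10 3)(1 4 6 5 8 2 9 11) = [10, 4, 9, 0, 6, 8, 5, 7, 2, 11, 3, 1]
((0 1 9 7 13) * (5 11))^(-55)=(13)(5 11)=[0, 1, 2, 3, 4, 11, 6, 7, 8, 9, 10, 5, 12, 13]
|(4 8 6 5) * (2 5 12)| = |(2 5 4 8 6 12)| = 6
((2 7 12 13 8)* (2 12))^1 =(2 7)(8 12 13) =[0, 1, 7, 3, 4, 5, 6, 2, 12, 9, 10, 11, 13, 8]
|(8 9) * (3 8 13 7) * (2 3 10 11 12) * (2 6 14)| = |(2 3 8 9 13 7 10 11 12 6 14)| = 11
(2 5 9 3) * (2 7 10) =[0, 1, 5, 7, 4, 9, 6, 10, 8, 3, 2] =(2 5 9 3 7 10)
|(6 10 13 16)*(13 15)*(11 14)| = 10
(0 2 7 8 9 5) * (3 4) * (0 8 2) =(2 7)(3 4)(5 8 9) =[0, 1, 7, 4, 3, 8, 6, 2, 9, 5]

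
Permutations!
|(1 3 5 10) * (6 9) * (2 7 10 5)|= 10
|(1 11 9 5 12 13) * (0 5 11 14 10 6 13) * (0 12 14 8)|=8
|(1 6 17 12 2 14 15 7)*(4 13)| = |(1 6 17 12 2 14 15 7)(4 13)| = 8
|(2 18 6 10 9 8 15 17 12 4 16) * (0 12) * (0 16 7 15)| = 13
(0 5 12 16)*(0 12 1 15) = (0 5 1 15)(12 16) = [5, 15, 2, 3, 4, 1, 6, 7, 8, 9, 10, 11, 16, 13, 14, 0, 12]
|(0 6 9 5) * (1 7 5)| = 6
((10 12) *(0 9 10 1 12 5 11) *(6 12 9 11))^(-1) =(0 11)(1 12 6 5 10 9) =[11, 12, 2, 3, 4, 10, 5, 7, 8, 1, 9, 0, 6]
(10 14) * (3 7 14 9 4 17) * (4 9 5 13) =(3 7 14 10 5 13 4 17) =[0, 1, 2, 7, 17, 13, 6, 14, 8, 9, 5, 11, 12, 4, 10, 15, 16, 3]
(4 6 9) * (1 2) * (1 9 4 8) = (1 2 9 8)(4 6) = [0, 2, 9, 3, 6, 5, 4, 7, 1, 8]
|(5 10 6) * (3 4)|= |(3 4)(5 10 6)|= 6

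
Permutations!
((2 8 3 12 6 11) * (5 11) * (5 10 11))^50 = (2 8 3 12 6 10 11) = [0, 1, 8, 12, 4, 5, 10, 7, 3, 9, 11, 2, 6]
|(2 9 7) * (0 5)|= 6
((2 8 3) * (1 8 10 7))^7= (1 8 3 2 10 7)= [0, 8, 10, 2, 4, 5, 6, 1, 3, 9, 7]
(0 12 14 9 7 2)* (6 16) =[12, 1, 0, 3, 4, 5, 16, 2, 8, 7, 10, 11, 14, 13, 9, 15, 6] =(0 12 14 9 7 2)(6 16)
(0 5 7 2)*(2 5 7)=[7, 1, 0, 3, 4, 2, 6, 5]=(0 7 5 2)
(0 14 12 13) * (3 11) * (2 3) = [14, 1, 3, 11, 4, 5, 6, 7, 8, 9, 10, 2, 13, 0, 12] = (0 14 12 13)(2 3 11)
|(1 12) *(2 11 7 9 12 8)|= |(1 8 2 11 7 9 12)|= 7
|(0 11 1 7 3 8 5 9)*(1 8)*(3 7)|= 10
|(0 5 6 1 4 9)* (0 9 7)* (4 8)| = |(9)(0 5 6 1 8 4 7)| = 7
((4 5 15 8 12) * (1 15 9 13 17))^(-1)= (1 17 13 9 5 4 12 8 15)= [0, 17, 2, 3, 12, 4, 6, 7, 15, 5, 10, 11, 8, 9, 14, 1, 16, 13]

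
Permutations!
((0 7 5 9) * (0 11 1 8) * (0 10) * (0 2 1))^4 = (0 11 9 5 7) = [11, 1, 2, 3, 4, 7, 6, 0, 8, 5, 10, 9]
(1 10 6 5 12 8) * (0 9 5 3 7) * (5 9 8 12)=(12)(0 8 1 10 6 3 7)=[8, 10, 2, 7, 4, 5, 3, 0, 1, 9, 6, 11, 12]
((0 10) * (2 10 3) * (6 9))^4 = (10) = [0, 1, 2, 3, 4, 5, 6, 7, 8, 9, 10]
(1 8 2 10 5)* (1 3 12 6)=(1 8 2 10 5 3 12 6)=[0, 8, 10, 12, 4, 3, 1, 7, 2, 9, 5, 11, 6]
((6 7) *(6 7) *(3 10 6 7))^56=(10)=[0, 1, 2, 3, 4, 5, 6, 7, 8, 9, 10]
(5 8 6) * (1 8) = (1 8 6 5) = [0, 8, 2, 3, 4, 1, 5, 7, 6]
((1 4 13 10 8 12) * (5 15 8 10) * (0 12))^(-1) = (0 8 15 5 13 4 1 12) = [8, 12, 2, 3, 1, 13, 6, 7, 15, 9, 10, 11, 0, 4, 14, 5]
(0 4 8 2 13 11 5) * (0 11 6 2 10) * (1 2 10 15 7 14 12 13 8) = (0 4 1 2 8 15 7 14 12 13 6 10)(5 11) = [4, 2, 8, 3, 1, 11, 10, 14, 15, 9, 0, 5, 13, 6, 12, 7]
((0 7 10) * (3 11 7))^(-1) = (0 10 7 11 3) = [10, 1, 2, 0, 4, 5, 6, 11, 8, 9, 7, 3]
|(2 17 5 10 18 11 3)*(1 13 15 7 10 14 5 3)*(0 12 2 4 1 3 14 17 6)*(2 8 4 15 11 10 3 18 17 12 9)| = 132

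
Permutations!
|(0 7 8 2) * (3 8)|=|(0 7 3 8 2)|=5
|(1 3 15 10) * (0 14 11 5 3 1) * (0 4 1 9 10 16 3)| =12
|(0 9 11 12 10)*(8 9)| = |(0 8 9 11 12 10)| = 6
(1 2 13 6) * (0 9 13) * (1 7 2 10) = [9, 10, 0, 3, 4, 5, 7, 2, 8, 13, 1, 11, 12, 6] = (0 9 13 6 7 2)(1 10)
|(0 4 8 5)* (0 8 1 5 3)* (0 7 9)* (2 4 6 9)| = 21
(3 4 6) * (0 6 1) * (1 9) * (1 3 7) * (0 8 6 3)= [3, 8, 2, 4, 9, 5, 7, 1, 6, 0]= (0 3 4 9)(1 8 6 7)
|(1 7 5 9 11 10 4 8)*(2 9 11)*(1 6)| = 8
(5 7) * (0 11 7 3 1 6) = (0 11 7 5 3 1 6) = [11, 6, 2, 1, 4, 3, 0, 5, 8, 9, 10, 7]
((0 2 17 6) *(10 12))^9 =(0 2 17 6)(10 12) =[2, 1, 17, 3, 4, 5, 0, 7, 8, 9, 12, 11, 10, 13, 14, 15, 16, 6]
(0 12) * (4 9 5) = (0 12)(4 9 5) = [12, 1, 2, 3, 9, 4, 6, 7, 8, 5, 10, 11, 0]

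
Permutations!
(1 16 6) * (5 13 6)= [0, 16, 2, 3, 4, 13, 1, 7, 8, 9, 10, 11, 12, 6, 14, 15, 5]= (1 16 5 13 6)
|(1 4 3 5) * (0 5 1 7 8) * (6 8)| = |(0 5 7 6 8)(1 4 3)| = 15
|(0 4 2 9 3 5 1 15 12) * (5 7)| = |(0 4 2 9 3 7 5 1 15 12)| = 10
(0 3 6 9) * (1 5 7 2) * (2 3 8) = (0 8 2 1 5 7 3 6 9) = [8, 5, 1, 6, 4, 7, 9, 3, 2, 0]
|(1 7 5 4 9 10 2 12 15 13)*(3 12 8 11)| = 13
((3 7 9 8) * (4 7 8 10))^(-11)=(3 8)(4 7 9 10)=[0, 1, 2, 8, 7, 5, 6, 9, 3, 10, 4]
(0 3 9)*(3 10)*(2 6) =(0 10 3 9)(2 6) =[10, 1, 6, 9, 4, 5, 2, 7, 8, 0, 3]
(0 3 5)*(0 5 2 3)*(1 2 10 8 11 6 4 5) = [0, 2, 3, 10, 5, 1, 4, 7, 11, 9, 8, 6] = (1 2 3 10 8 11 6 4 5)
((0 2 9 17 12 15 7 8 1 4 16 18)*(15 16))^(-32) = [17, 7, 12, 3, 8, 5, 6, 4, 15, 16, 10, 11, 0, 13, 14, 1, 2, 18, 9] = (0 17 18 9 16 2 12)(1 7 4 8 15)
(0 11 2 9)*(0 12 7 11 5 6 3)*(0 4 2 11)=(0 5 6 3 4 2 9 12 7)=[5, 1, 9, 4, 2, 6, 3, 0, 8, 12, 10, 11, 7]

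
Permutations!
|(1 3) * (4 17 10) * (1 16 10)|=6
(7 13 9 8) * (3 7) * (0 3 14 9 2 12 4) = (0 3 7 13 2 12 4)(8 14 9) = [3, 1, 12, 7, 0, 5, 6, 13, 14, 8, 10, 11, 4, 2, 9]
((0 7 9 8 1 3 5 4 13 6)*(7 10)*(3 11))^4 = (0 8 5)(1 4 10)(3 6 9)(7 11 13) = [8, 4, 2, 6, 10, 0, 9, 11, 5, 3, 1, 13, 12, 7]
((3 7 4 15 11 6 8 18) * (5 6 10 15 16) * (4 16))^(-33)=(3 16 6 18 7 5 8)=[0, 1, 2, 16, 4, 8, 18, 5, 3, 9, 10, 11, 12, 13, 14, 15, 6, 17, 7]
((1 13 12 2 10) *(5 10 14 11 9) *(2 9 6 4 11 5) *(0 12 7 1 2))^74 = (0 9 12)(1 7 13)(2 5)(4 6 11)(10 14) = [9, 7, 5, 3, 6, 2, 11, 13, 8, 12, 14, 4, 0, 1, 10]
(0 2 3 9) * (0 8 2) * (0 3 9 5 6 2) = [3, 1, 9, 5, 4, 6, 2, 7, 0, 8] = (0 3 5 6 2 9 8)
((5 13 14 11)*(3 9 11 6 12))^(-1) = (3 12 6 14 13 5 11 9) = [0, 1, 2, 12, 4, 11, 14, 7, 8, 3, 10, 9, 6, 5, 13]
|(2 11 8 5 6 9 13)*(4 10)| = 14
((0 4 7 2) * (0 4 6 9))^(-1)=(0 9 6)(2 7 4)=[9, 1, 7, 3, 2, 5, 0, 4, 8, 6]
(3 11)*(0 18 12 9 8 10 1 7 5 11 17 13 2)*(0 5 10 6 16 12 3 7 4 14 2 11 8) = (0 18 3 17 13 11 7 10 1 4 14 2 5 8 6 16 12 9) = [18, 4, 5, 17, 14, 8, 16, 10, 6, 0, 1, 7, 9, 11, 2, 15, 12, 13, 3]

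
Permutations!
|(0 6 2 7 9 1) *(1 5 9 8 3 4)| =|(0 6 2 7 8 3 4 1)(5 9)| =8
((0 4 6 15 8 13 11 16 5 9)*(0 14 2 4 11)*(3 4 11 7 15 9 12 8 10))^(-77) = (0 10 6 2 5 13 15 4 14 16 8 7 3 9 11 12) = [10, 1, 5, 9, 14, 13, 2, 3, 7, 11, 6, 12, 0, 15, 16, 4, 8]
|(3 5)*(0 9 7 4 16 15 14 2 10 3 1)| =|(0 9 7 4 16 15 14 2 10 3 5 1)| =12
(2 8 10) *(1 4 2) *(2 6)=(1 4 6 2 8 10)=[0, 4, 8, 3, 6, 5, 2, 7, 10, 9, 1]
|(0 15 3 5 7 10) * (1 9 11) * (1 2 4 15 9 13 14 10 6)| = |(0 9 11 2 4 15 3 5 7 6 1 13 14 10)| = 14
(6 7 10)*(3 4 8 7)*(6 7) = (3 4 8 6)(7 10) = [0, 1, 2, 4, 8, 5, 3, 10, 6, 9, 7]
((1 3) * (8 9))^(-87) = (1 3)(8 9) = [0, 3, 2, 1, 4, 5, 6, 7, 9, 8]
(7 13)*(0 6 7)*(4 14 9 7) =[6, 1, 2, 3, 14, 5, 4, 13, 8, 7, 10, 11, 12, 0, 9] =(0 6 4 14 9 7 13)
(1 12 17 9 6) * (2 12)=[0, 2, 12, 3, 4, 5, 1, 7, 8, 6, 10, 11, 17, 13, 14, 15, 16, 9]=(1 2 12 17 9 6)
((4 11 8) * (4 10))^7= [0, 1, 2, 3, 10, 5, 6, 7, 11, 9, 8, 4]= (4 10 8 11)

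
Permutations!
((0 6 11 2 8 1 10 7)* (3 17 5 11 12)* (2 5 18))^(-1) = (0 7 10 1 8 2 18 17 3 12 6)(5 11) = [7, 8, 18, 12, 4, 11, 0, 10, 2, 9, 1, 5, 6, 13, 14, 15, 16, 3, 17]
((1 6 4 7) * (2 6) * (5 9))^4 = [0, 7, 1, 3, 6, 5, 2, 4, 8, 9] = (9)(1 7 4 6 2)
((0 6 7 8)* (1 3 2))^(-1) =[8, 2, 3, 1, 4, 5, 0, 6, 7] =(0 8 7 6)(1 2 3)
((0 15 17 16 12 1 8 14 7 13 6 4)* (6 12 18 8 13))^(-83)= (0 7 18 15 6 8 17 4 14 16)(1 13 12)= [7, 13, 2, 3, 14, 5, 8, 18, 17, 9, 10, 11, 1, 12, 16, 6, 0, 4, 15]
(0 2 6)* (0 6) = (6)(0 2) = [2, 1, 0, 3, 4, 5, 6]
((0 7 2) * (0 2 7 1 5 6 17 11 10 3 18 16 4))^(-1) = [4, 0, 2, 10, 16, 1, 5, 7, 8, 9, 11, 17, 12, 13, 14, 15, 18, 6, 3] = (0 4 16 18 3 10 11 17 6 5 1)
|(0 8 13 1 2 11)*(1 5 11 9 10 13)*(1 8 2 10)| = 8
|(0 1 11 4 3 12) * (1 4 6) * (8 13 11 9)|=12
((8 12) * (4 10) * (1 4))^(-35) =(1 4 10)(8 12) =[0, 4, 2, 3, 10, 5, 6, 7, 12, 9, 1, 11, 8]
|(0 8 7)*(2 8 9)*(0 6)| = 6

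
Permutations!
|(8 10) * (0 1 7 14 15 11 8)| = |(0 1 7 14 15 11 8 10)| = 8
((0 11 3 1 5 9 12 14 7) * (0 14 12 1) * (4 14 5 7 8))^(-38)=(0 11 3)(1 5)(4 14 8)(7 9)=[11, 5, 2, 0, 14, 1, 6, 9, 4, 7, 10, 3, 12, 13, 8]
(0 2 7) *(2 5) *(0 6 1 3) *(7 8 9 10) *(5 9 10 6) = (0 9 6 1 3)(2 8 10 7 5) = [9, 3, 8, 0, 4, 2, 1, 5, 10, 6, 7]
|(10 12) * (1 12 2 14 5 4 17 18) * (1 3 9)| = |(1 12 10 2 14 5 4 17 18 3 9)| = 11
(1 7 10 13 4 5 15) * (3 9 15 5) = (1 7 10 13 4 3 9 15) = [0, 7, 2, 9, 3, 5, 6, 10, 8, 15, 13, 11, 12, 4, 14, 1]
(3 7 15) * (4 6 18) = (3 7 15)(4 6 18) = [0, 1, 2, 7, 6, 5, 18, 15, 8, 9, 10, 11, 12, 13, 14, 3, 16, 17, 4]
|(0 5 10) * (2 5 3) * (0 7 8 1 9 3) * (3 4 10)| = |(1 9 4 10 7 8)(2 5 3)| = 6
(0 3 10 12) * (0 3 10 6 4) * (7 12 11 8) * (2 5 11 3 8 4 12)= (0 10 3 6 12 8 7 2 5 11 4)= [10, 1, 5, 6, 0, 11, 12, 2, 7, 9, 3, 4, 8]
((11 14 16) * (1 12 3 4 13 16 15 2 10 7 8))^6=(1 11 8 16 7 13 10 4 2 3 15 12 14)=[0, 11, 3, 15, 2, 5, 6, 13, 16, 9, 4, 8, 14, 10, 1, 12, 7]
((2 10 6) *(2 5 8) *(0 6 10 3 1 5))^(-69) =[6, 5, 3, 1, 4, 8, 0, 7, 2, 9, 10] =(10)(0 6)(1 5 8 2 3)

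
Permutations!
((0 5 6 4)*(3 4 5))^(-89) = (0 3 4)(5 6) = [3, 1, 2, 4, 0, 6, 5]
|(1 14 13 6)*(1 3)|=5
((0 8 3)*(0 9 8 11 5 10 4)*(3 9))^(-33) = (0 5 4 11 10)(8 9) = [5, 1, 2, 3, 11, 4, 6, 7, 9, 8, 0, 10]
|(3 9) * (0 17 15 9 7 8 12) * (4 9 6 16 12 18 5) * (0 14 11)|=|(0 17 15 6 16 12 14 11)(3 7 8 18 5 4 9)|=56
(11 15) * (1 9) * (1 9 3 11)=(1 3 11 15)=[0, 3, 2, 11, 4, 5, 6, 7, 8, 9, 10, 15, 12, 13, 14, 1]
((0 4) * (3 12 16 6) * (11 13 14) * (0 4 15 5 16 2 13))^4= (0 6 13 15 3 14 5 12 11 16 2)= [6, 1, 0, 14, 4, 12, 13, 7, 8, 9, 10, 16, 11, 15, 5, 3, 2]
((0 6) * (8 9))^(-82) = (9) = [0, 1, 2, 3, 4, 5, 6, 7, 8, 9]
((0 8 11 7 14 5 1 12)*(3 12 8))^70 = [3, 14, 2, 12, 4, 7, 6, 8, 5, 9, 10, 1, 0, 13, 11] = (0 3 12)(1 14 11)(5 7 8)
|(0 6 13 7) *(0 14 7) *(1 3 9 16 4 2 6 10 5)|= 22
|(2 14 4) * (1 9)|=|(1 9)(2 14 4)|=6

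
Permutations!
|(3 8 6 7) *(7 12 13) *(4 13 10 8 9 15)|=12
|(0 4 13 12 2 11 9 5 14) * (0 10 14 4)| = |(2 11 9 5 4 13 12)(10 14)| = 14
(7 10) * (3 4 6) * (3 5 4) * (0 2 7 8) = (0 2 7 10 8)(4 6 5) = [2, 1, 7, 3, 6, 4, 5, 10, 0, 9, 8]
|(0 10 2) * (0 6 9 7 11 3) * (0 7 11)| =8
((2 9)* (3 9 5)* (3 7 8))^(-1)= (2 9 3 8 7 5)= [0, 1, 9, 8, 4, 2, 6, 5, 7, 3]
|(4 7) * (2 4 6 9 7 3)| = 3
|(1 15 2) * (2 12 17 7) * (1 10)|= |(1 15 12 17 7 2 10)|= 7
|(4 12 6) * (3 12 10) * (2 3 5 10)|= |(2 3 12 6 4)(5 10)|= 10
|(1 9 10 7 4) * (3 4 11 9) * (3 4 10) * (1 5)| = |(1 4 5)(3 10 7 11 9)| = 15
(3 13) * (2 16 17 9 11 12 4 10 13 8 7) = (2 16 17 9 11 12 4 10 13 3 8 7) = [0, 1, 16, 8, 10, 5, 6, 2, 7, 11, 13, 12, 4, 3, 14, 15, 17, 9]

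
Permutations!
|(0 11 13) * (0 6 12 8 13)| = |(0 11)(6 12 8 13)| = 4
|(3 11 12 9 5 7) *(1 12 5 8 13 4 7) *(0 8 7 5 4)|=24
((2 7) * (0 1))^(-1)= (0 1)(2 7)= [1, 0, 7, 3, 4, 5, 6, 2]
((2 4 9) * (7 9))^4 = (9) = [0, 1, 2, 3, 4, 5, 6, 7, 8, 9]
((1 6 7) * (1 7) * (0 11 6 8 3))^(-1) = (0 3 8 1 6 11) = [3, 6, 2, 8, 4, 5, 11, 7, 1, 9, 10, 0]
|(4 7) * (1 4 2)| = |(1 4 7 2)| = 4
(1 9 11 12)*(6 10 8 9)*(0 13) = (0 13)(1 6 10 8 9 11 12) = [13, 6, 2, 3, 4, 5, 10, 7, 9, 11, 8, 12, 1, 0]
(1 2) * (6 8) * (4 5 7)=[0, 2, 1, 3, 5, 7, 8, 4, 6]=(1 2)(4 5 7)(6 8)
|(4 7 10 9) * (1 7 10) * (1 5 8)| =|(1 7 5 8)(4 10 9)| =12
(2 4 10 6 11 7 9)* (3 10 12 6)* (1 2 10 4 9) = (1 2 9 10 3 4 12 6 11 7) = [0, 2, 9, 4, 12, 5, 11, 1, 8, 10, 3, 7, 6]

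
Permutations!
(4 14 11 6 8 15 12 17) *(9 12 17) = [0, 1, 2, 3, 14, 5, 8, 7, 15, 12, 10, 6, 9, 13, 11, 17, 16, 4] = (4 14 11 6 8 15 17)(9 12)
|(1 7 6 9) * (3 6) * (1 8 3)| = |(1 7)(3 6 9 8)| = 4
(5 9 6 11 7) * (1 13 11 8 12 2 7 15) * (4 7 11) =(1 13 4 7 5 9 6 8 12 2 11 15) =[0, 13, 11, 3, 7, 9, 8, 5, 12, 6, 10, 15, 2, 4, 14, 1]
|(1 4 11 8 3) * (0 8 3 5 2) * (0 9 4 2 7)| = 12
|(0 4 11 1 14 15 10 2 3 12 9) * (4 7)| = |(0 7 4 11 1 14 15 10 2 3 12 9)| = 12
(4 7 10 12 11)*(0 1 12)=(0 1 12 11 4 7 10)=[1, 12, 2, 3, 7, 5, 6, 10, 8, 9, 0, 4, 11]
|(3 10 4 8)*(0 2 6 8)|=|(0 2 6 8 3 10 4)|=7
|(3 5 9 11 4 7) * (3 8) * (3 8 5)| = 5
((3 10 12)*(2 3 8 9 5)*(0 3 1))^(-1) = (0 1 2 5 9 8 12 10 3) = [1, 2, 5, 0, 4, 9, 6, 7, 12, 8, 3, 11, 10]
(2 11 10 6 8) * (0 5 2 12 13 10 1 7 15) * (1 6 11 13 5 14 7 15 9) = (0 14 7 9 1 15)(2 13 10 11 6 8 12 5) = [14, 15, 13, 3, 4, 2, 8, 9, 12, 1, 11, 6, 5, 10, 7, 0]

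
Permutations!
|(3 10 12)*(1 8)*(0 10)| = 4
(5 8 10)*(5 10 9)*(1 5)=(10)(1 5 8 9)=[0, 5, 2, 3, 4, 8, 6, 7, 9, 1, 10]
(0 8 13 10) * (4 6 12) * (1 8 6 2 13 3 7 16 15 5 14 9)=(0 6 12 4 2 13 10)(1 8 3 7 16 15 5 14 9)=[6, 8, 13, 7, 2, 14, 12, 16, 3, 1, 0, 11, 4, 10, 9, 5, 15]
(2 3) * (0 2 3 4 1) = [2, 0, 4, 3, 1] = (0 2 4 1)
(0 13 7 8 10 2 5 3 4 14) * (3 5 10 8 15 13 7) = [7, 1, 10, 4, 14, 5, 6, 15, 8, 9, 2, 11, 12, 3, 0, 13] = (0 7 15 13 3 4 14)(2 10)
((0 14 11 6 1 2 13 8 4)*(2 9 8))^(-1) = (0 4 8 9 1 6 11 14)(2 13) = [4, 6, 13, 3, 8, 5, 11, 7, 9, 1, 10, 14, 12, 2, 0]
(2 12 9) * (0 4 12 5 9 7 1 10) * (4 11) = [11, 10, 5, 3, 12, 9, 6, 1, 8, 2, 0, 4, 7] = (0 11 4 12 7 1 10)(2 5 9)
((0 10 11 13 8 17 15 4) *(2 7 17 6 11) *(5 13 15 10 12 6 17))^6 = (2 10 17 8 13 5 7) = [0, 1, 10, 3, 4, 7, 6, 2, 13, 9, 17, 11, 12, 5, 14, 15, 16, 8]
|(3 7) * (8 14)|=2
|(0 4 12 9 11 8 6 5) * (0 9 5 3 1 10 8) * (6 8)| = 12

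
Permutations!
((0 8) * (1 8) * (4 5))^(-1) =(0 8 1)(4 5) =[8, 0, 2, 3, 5, 4, 6, 7, 1]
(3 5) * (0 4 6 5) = (0 4 6 5 3) = [4, 1, 2, 0, 6, 3, 5]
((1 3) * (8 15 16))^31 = (1 3)(8 15 16) = [0, 3, 2, 1, 4, 5, 6, 7, 15, 9, 10, 11, 12, 13, 14, 16, 8]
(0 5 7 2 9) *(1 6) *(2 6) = (0 5 7 6 1 2 9) = [5, 2, 9, 3, 4, 7, 1, 6, 8, 0]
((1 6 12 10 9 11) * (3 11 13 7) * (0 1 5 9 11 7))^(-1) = (0 13 9 5 11 10 12 6 1)(3 7) = [13, 0, 2, 7, 4, 11, 1, 3, 8, 5, 12, 10, 6, 9]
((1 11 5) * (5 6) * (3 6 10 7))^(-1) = (1 5 6 3 7 10 11) = [0, 5, 2, 7, 4, 6, 3, 10, 8, 9, 11, 1]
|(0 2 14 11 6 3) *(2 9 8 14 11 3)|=15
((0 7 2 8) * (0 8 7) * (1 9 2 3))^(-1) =(1 3 7 2 9) =[0, 3, 9, 7, 4, 5, 6, 2, 8, 1]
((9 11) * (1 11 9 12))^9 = (12) = [0, 1, 2, 3, 4, 5, 6, 7, 8, 9, 10, 11, 12]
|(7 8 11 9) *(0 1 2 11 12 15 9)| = |(0 1 2 11)(7 8 12 15 9)| = 20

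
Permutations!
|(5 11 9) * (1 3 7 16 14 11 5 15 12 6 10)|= 11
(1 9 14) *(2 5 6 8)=(1 9 14)(2 5 6 8)=[0, 9, 5, 3, 4, 6, 8, 7, 2, 14, 10, 11, 12, 13, 1]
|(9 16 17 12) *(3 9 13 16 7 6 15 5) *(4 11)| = |(3 9 7 6 15 5)(4 11)(12 13 16 17)| = 12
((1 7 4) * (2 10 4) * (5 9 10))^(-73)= (1 9 7 10 2 4 5)= [0, 9, 4, 3, 5, 1, 6, 10, 8, 7, 2]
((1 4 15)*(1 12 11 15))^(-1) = (1 4)(11 12 15) = [0, 4, 2, 3, 1, 5, 6, 7, 8, 9, 10, 12, 15, 13, 14, 11]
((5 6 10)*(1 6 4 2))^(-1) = (1 2 4 5 10 6) = [0, 2, 4, 3, 5, 10, 1, 7, 8, 9, 6]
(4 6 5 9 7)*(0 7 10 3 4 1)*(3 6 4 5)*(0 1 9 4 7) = [0, 1, 2, 5, 7, 4, 3, 9, 8, 10, 6] = (3 5 4 7 9 10 6)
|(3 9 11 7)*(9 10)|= 5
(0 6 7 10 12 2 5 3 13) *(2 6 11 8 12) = (0 11 8 12 6 7 10 2 5 3 13) = [11, 1, 5, 13, 4, 3, 7, 10, 12, 9, 2, 8, 6, 0]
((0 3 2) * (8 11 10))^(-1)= [2, 1, 3, 0, 4, 5, 6, 7, 10, 9, 11, 8]= (0 2 3)(8 10 11)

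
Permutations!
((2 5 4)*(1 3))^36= [0, 1, 2, 3, 4, 5]= (5)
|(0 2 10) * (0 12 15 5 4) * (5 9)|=|(0 2 10 12 15 9 5 4)|=8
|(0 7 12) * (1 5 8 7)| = 6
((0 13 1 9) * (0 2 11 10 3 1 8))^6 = (13) = [0, 1, 2, 3, 4, 5, 6, 7, 8, 9, 10, 11, 12, 13]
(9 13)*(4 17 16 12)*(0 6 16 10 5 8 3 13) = (0 6 16 12 4 17 10 5 8 3 13 9) = [6, 1, 2, 13, 17, 8, 16, 7, 3, 0, 5, 11, 4, 9, 14, 15, 12, 10]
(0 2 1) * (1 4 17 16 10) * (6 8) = (0 2 4 17 16 10 1)(6 8) = [2, 0, 4, 3, 17, 5, 8, 7, 6, 9, 1, 11, 12, 13, 14, 15, 10, 16]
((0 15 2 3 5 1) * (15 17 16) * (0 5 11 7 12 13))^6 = (0 11 16 12 2)(3 17 7 15 13) = [11, 1, 0, 17, 4, 5, 6, 15, 8, 9, 10, 16, 2, 3, 14, 13, 12, 7]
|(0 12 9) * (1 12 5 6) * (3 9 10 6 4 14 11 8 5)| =60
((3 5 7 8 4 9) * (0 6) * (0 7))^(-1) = [5, 1, 2, 9, 8, 3, 0, 6, 7, 4] = (0 5 3 9 4 8 7 6)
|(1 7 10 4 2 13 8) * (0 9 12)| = 21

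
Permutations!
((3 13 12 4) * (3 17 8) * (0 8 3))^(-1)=(0 8)(3 17 4 12 13)=[8, 1, 2, 17, 12, 5, 6, 7, 0, 9, 10, 11, 13, 3, 14, 15, 16, 4]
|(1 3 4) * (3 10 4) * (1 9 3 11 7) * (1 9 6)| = |(1 10 4 6)(3 11 7 9)| = 4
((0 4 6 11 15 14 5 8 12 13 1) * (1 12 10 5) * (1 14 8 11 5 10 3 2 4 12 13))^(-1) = (0 1 12)(2 3 8 15 11 5 6 4) = [1, 12, 3, 8, 2, 6, 4, 7, 15, 9, 10, 5, 0, 13, 14, 11]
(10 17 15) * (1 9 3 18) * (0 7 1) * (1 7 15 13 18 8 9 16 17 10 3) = (0 15 3 8 9 1 16 17 13 18) = [15, 16, 2, 8, 4, 5, 6, 7, 9, 1, 10, 11, 12, 18, 14, 3, 17, 13, 0]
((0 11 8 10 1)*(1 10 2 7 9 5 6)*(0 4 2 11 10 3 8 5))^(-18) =(0 6)(1 10)(2 8)(3 4)(5 9)(7 11) =[6, 10, 8, 4, 3, 9, 0, 11, 2, 5, 1, 7]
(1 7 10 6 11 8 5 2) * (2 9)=(1 7 10 6 11 8 5 9 2)=[0, 7, 1, 3, 4, 9, 11, 10, 5, 2, 6, 8]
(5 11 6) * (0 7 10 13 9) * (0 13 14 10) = [7, 1, 2, 3, 4, 11, 5, 0, 8, 13, 14, 6, 12, 9, 10] = (0 7)(5 11 6)(9 13)(10 14)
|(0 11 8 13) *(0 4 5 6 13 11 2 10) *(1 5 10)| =8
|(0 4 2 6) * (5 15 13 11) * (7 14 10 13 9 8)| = |(0 4 2 6)(5 15 9 8 7 14 10 13 11)| = 36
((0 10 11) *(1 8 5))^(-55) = (0 11 10)(1 5 8) = [11, 5, 2, 3, 4, 8, 6, 7, 1, 9, 0, 10]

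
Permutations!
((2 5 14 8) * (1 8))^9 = (1 14 5 2 8) = [0, 14, 8, 3, 4, 2, 6, 7, 1, 9, 10, 11, 12, 13, 5]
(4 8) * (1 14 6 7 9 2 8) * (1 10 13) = (1 14 6 7 9 2 8 4 10 13) = [0, 14, 8, 3, 10, 5, 7, 9, 4, 2, 13, 11, 12, 1, 6]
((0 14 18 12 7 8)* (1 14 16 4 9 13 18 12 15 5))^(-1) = [8, 5, 2, 3, 16, 15, 6, 12, 7, 4, 10, 11, 14, 9, 1, 18, 0, 17, 13] = (0 8 7 12 14 1 5 15 18 13 9 4 16)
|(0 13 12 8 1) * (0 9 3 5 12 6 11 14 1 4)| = 12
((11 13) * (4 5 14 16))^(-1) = (4 16 14 5)(11 13) = [0, 1, 2, 3, 16, 4, 6, 7, 8, 9, 10, 13, 12, 11, 5, 15, 14]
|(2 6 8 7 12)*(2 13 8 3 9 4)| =|(2 6 3 9 4)(7 12 13 8)| =20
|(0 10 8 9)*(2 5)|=|(0 10 8 9)(2 5)|=4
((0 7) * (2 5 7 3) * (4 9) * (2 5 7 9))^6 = (0 7 2 4 9 5 3) = [7, 1, 4, 0, 9, 3, 6, 2, 8, 5]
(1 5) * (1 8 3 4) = [0, 5, 2, 4, 1, 8, 6, 7, 3] = (1 5 8 3 4)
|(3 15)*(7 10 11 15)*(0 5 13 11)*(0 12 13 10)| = 9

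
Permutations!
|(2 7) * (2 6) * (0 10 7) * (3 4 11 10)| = 8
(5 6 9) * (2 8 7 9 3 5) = (2 8 7 9)(3 5 6) = [0, 1, 8, 5, 4, 6, 3, 9, 7, 2]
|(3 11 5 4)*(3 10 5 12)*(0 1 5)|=15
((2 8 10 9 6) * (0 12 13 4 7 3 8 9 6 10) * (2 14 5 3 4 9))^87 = [5, 1, 2, 6, 7, 10, 13, 4, 14, 0, 12, 11, 3, 8, 9] = (0 5 10 12 3 6 13 8 14 9)(4 7)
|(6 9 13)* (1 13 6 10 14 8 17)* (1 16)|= 14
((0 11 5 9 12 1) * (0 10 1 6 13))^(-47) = (0 5 12 13 11 9 6)(1 10) = [5, 10, 2, 3, 4, 12, 0, 7, 8, 6, 1, 9, 13, 11]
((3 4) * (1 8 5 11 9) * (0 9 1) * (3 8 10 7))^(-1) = (0 9)(1 11 5 8 4 3 7 10) = [9, 11, 2, 7, 3, 8, 6, 10, 4, 0, 1, 5]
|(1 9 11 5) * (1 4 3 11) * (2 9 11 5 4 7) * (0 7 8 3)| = 21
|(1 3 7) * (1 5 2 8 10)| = |(1 3 7 5 2 8 10)| = 7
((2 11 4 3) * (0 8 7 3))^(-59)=(0 2 8 11 7 4 3)=[2, 1, 8, 0, 3, 5, 6, 4, 11, 9, 10, 7]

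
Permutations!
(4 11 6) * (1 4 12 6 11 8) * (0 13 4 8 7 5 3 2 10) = (0 13 4 7 5 3 2 10)(1 8)(6 12) = [13, 8, 10, 2, 7, 3, 12, 5, 1, 9, 0, 11, 6, 4]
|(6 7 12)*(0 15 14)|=|(0 15 14)(6 7 12)|=3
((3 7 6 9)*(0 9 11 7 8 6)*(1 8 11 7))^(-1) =(0 7 6 8 1 11 3 9) =[7, 11, 2, 9, 4, 5, 8, 6, 1, 0, 10, 3]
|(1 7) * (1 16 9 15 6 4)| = |(1 7 16 9 15 6 4)| = 7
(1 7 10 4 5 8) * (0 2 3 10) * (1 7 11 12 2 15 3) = (0 15 3 10 4 5 8 7)(1 11 12 2) = [15, 11, 1, 10, 5, 8, 6, 0, 7, 9, 4, 12, 2, 13, 14, 3]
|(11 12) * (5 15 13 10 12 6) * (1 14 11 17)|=|(1 14 11 6 5 15 13 10 12 17)|=10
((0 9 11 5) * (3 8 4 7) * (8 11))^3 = [4, 1, 2, 0, 11, 8, 6, 5, 3, 7, 10, 9] = (0 4 11 9 7 5 8 3)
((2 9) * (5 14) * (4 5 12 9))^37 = (2 4 5 14 12 9) = [0, 1, 4, 3, 5, 14, 6, 7, 8, 2, 10, 11, 9, 13, 12]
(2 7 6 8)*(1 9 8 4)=(1 9 8 2 7 6 4)=[0, 9, 7, 3, 1, 5, 4, 6, 2, 8]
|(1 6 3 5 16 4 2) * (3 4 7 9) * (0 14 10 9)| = 8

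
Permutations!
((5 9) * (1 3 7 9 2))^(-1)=(1 2 5 9 7 3)=[0, 2, 5, 1, 4, 9, 6, 3, 8, 7]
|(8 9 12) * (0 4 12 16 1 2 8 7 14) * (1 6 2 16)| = 30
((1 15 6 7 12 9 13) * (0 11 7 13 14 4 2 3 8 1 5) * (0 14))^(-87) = (0 12 11 9 7)(1 13 4 8 6 14 3 15 5 2) = [12, 13, 1, 15, 8, 2, 14, 0, 6, 7, 10, 9, 11, 4, 3, 5]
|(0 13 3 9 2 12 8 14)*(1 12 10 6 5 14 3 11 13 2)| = |(0 2 10 6 5 14)(1 12 8 3 9)(11 13)| = 30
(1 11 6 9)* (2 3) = (1 11 6 9)(2 3) = [0, 11, 3, 2, 4, 5, 9, 7, 8, 1, 10, 6]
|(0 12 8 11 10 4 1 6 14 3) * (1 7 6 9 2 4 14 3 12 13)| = 45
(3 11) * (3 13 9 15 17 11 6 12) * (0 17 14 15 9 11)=[17, 1, 2, 6, 4, 5, 12, 7, 8, 9, 10, 13, 3, 11, 15, 14, 16, 0]=(0 17)(3 6 12)(11 13)(14 15)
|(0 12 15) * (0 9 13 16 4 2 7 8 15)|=8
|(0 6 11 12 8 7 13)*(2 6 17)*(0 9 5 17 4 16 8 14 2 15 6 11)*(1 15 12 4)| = |(0 1 15 6)(2 11 4 16 8 7 13 9 5 17 12 14)| = 12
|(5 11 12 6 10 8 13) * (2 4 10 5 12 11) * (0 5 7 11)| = |(0 5 2 4 10 8 13 12 6 7 11)| = 11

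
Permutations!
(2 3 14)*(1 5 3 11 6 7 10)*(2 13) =[0, 5, 11, 14, 4, 3, 7, 10, 8, 9, 1, 6, 12, 2, 13] =(1 5 3 14 13 2 11 6 7 10)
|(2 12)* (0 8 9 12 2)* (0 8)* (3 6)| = |(3 6)(8 9 12)| = 6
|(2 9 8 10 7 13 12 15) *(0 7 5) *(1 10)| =11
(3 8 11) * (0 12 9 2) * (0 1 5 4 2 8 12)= (1 5 4 2)(3 12 9 8 11)= [0, 5, 1, 12, 2, 4, 6, 7, 11, 8, 10, 3, 9]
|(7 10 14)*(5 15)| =|(5 15)(7 10 14)| =6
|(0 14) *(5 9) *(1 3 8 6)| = 4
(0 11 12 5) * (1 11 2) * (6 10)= [2, 11, 1, 3, 4, 0, 10, 7, 8, 9, 6, 12, 5]= (0 2 1 11 12 5)(6 10)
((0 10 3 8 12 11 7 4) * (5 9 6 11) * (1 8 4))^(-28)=(1 9)(5 7)(6 8)(11 12)=[0, 9, 2, 3, 4, 7, 8, 5, 6, 1, 10, 12, 11]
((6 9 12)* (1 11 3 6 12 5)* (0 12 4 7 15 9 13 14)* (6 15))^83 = [14, 5, 2, 11, 12, 9, 7, 4, 8, 15, 10, 1, 0, 6, 13, 3] = (0 14 13 6 7 4 12)(1 5 9 15 3 11)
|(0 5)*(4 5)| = 3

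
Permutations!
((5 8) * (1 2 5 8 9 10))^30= (10)= [0, 1, 2, 3, 4, 5, 6, 7, 8, 9, 10]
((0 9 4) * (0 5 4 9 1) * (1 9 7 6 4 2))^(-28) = (0 4)(1 6)(2 7)(5 9) = [4, 6, 7, 3, 0, 9, 1, 2, 8, 5]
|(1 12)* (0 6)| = 2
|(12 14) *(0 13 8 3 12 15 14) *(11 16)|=|(0 13 8 3 12)(11 16)(14 15)|=10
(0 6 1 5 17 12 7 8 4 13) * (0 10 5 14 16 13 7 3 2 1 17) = (0 6 17 12 3 2 1 14 16 13 10 5)(4 7 8) = [6, 14, 1, 2, 7, 0, 17, 8, 4, 9, 5, 11, 3, 10, 16, 15, 13, 12]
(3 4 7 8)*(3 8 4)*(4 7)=(8)=[0, 1, 2, 3, 4, 5, 6, 7, 8]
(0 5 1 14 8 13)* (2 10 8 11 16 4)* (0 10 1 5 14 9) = (0 14 11 16 4 2 1 9)(8 13 10) = [14, 9, 1, 3, 2, 5, 6, 7, 13, 0, 8, 16, 12, 10, 11, 15, 4]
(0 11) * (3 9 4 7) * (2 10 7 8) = (0 11)(2 10 7 3 9 4 8) = [11, 1, 10, 9, 8, 5, 6, 3, 2, 4, 7, 0]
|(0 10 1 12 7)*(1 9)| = |(0 10 9 1 12 7)| = 6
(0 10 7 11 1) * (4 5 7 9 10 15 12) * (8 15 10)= (0 10 9 8 15 12 4 5 7 11 1)= [10, 0, 2, 3, 5, 7, 6, 11, 15, 8, 9, 1, 4, 13, 14, 12]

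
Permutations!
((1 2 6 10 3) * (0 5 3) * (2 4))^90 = (0 3 4 6)(1 2 10 5) = [3, 2, 10, 4, 6, 1, 0, 7, 8, 9, 5]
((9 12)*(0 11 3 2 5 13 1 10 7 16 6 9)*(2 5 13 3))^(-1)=(0 12 9 6 16 7 10 1 13 2 11)(3 5)=[12, 13, 11, 5, 4, 3, 16, 10, 8, 6, 1, 0, 9, 2, 14, 15, 7]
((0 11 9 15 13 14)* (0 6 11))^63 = [0, 1, 2, 3, 4, 5, 15, 7, 8, 14, 10, 13, 12, 11, 9, 6] = (6 15)(9 14)(11 13)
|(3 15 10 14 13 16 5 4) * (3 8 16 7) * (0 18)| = 12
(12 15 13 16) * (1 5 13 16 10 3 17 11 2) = [0, 5, 1, 17, 4, 13, 6, 7, 8, 9, 3, 2, 15, 10, 14, 16, 12, 11] = (1 5 13 10 3 17 11 2)(12 15 16)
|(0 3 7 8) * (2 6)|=4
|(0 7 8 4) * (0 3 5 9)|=7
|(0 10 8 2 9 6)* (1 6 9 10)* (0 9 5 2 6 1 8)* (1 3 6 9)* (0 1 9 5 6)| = 14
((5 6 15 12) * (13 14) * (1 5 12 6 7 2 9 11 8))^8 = (15)(1 5 7 2 9 11 8) = [0, 5, 9, 3, 4, 7, 6, 2, 1, 11, 10, 8, 12, 13, 14, 15]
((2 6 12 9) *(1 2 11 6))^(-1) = (1 2)(6 11 9 12) = [0, 2, 1, 3, 4, 5, 11, 7, 8, 12, 10, 9, 6]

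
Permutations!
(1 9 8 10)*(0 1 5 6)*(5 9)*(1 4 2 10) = (0 4 2 10 9 8 1 5 6) = [4, 5, 10, 3, 2, 6, 0, 7, 1, 8, 9]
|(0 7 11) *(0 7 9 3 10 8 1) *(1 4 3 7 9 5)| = 12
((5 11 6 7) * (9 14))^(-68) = (14) = [0, 1, 2, 3, 4, 5, 6, 7, 8, 9, 10, 11, 12, 13, 14]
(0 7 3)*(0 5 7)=[0, 1, 2, 5, 4, 7, 6, 3]=(3 5 7)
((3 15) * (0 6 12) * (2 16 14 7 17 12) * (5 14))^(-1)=(0 12 17 7 14 5 16 2 6)(3 15)=[12, 1, 6, 15, 4, 16, 0, 14, 8, 9, 10, 11, 17, 13, 5, 3, 2, 7]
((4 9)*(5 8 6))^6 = (9) = [0, 1, 2, 3, 4, 5, 6, 7, 8, 9]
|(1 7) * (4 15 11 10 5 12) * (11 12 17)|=|(1 7)(4 15 12)(5 17 11 10)|=12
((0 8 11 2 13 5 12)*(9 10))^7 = (13)(9 10) = [0, 1, 2, 3, 4, 5, 6, 7, 8, 10, 9, 11, 12, 13]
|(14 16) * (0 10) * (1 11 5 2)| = 4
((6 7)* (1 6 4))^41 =(1 6 7 4) =[0, 6, 2, 3, 1, 5, 7, 4]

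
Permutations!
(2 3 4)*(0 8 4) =(0 8 4 2 3) =[8, 1, 3, 0, 2, 5, 6, 7, 4]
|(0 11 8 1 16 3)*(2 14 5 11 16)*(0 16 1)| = |(0 1 2 14 5 11 8)(3 16)| = 14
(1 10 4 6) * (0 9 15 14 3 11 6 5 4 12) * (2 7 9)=(0 2 7 9 15 14 3 11 6 1 10 12)(4 5)=[2, 10, 7, 11, 5, 4, 1, 9, 8, 15, 12, 6, 0, 13, 3, 14]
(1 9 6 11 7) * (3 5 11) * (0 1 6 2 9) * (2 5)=(0 1)(2 9 5 11 7 6 3)=[1, 0, 9, 2, 4, 11, 3, 6, 8, 5, 10, 7]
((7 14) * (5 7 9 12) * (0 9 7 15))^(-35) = (15)(7 14) = [0, 1, 2, 3, 4, 5, 6, 14, 8, 9, 10, 11, 12, 13, 7, 15]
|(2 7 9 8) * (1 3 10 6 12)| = |(1 3 10 6 12)(2 7 9 8)| = 20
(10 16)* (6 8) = (6 8)(10 16) = [0, 1, 2, 3, 4, 5, 8, 7, 6, 9, 16, 11, 12, 13, 14, 15, 10]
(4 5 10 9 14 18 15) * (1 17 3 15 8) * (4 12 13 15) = [0, 17, 2, 4, 5, 10, 6, 7, 1, 14, 9, 11, 13, 15, 18, 12, 16, 3, 8] = (1 17 3 4 5 10 9 14 18 8)(12 13 15)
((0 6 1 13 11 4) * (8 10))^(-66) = (13) = [0, 1, 2, 3, 4, 5, 6, 7, 8, 9, 10, 11, 12, 13]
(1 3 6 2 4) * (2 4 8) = (1 3 6 4)(2 8) = [0, 3, 8, 6, 1, 5, 4, 7, 2]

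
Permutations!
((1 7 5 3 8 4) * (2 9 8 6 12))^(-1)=(1 4 8 9 2 12 6 3 5 7)=[0, 4, 12, 5, 8, 7, 3, 1, 9, 2, 10, 11, 6]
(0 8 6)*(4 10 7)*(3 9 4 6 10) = [8, 1, 2, 9, 3, 5, 0, 6, 10, 4, 7] = (0 8 10 7 6)(3 9 4)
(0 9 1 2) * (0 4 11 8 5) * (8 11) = (11)(0 9 1 2 4 8 5) = [9, 2, 4, 3, 8, 0, 6, 7, 5, 1, 10, 11]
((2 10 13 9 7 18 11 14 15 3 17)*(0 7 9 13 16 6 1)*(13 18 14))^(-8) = (0 15 2 6 7 3 10 1 14 17 16)(11 13 18) = [15, 14, 6, 10, 4, 5, 7, 3, 8, 9, 1, 13, 12, 18, 17, 2, 0, 16, 11]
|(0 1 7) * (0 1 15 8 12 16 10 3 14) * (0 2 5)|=|(0 15 8 12 16 10 3 14 2 5)(1 7)|=10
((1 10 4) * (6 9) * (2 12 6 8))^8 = (1 4 10)(2 9 12 8 6) = [0, 4, 9, 3, 10, 5, 2, 7, 6, 12, 1, 11, 8]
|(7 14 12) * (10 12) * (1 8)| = 4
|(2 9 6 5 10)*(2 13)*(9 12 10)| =12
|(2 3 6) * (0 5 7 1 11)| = |(0 5 7 1 11)(2 3 6)| = 15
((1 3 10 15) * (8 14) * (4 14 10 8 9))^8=[0, 10, 2, 15, 9, 5, 6, 7, 1, 14, 3, 11, 12, 13, 4, 8]=(1 10 3 15 8)(4 9 14)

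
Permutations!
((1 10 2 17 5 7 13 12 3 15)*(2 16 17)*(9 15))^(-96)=(1 17 13 9 10 5 12 15 16 7 3)=[0, 17, 2, 1, 4, 12, 6, 3, 8, 10, 5, 11, 15, 9, 14, 16, 7, 13]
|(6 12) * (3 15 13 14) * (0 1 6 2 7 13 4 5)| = |(0 1 6 12 2 7 13 14 3 15 4 5)| = 12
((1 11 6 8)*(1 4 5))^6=(11)=[0, 1, 2, 3, 4, 5, 6, 7, 8, 9, 10, 11]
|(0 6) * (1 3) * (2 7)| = |(0 6)(1 3)(2 7)| = 2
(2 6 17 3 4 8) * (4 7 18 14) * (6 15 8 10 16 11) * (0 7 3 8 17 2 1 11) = (0 7 18 14 4 10 16)(1 11 6 2 15 17 8) = [7, 11, 15, 3, 10, 5, 2, 18, 1, 9, 16, 6, 12, 13, 4, 17, 0, 8, 14]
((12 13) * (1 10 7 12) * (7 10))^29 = (1 7 12 13) = [0, 7, 2, 3, 4, 5, 6, 12, 8, 9, 10, 11, 13, 1]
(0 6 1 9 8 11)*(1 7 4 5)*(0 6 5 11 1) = (0 5)(1 9 8)(4 11 6 7) = [5, 9, 2, 3, 11, 0, 7, 4, 1, 8, 10, 6]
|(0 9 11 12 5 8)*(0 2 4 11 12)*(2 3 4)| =8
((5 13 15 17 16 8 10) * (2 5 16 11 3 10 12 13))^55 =[0, 1, 5, 10, 4, 2, 6, 7, 12, 9, 16, 3, 13, 15, 14, 17, 8, 11] =(2 5)(3 10 16 8 12 13 15 17 11)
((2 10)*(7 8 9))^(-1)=(2 10)(7 9 8)=[0, 1, 10, 3, 4, 5, 6, 9, 7, 8, 2]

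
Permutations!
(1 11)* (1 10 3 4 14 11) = [0, 1, 2, 4, 14, 5, 6, 7, 8, 9, 3, 10, 12, 13, 11] = (3 4 14 11 10)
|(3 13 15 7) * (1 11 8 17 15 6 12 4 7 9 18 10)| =|(1 11 8 17 15 9 18 10)(3 13 6 12 4 7)| =24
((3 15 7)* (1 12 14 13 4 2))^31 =(1 12 14 13 4 2)(3 15 7) =[0, 12, 1, 15, 2, 5, 6, 3, 8, 9, 10, 11, 14, 4, 13, 7]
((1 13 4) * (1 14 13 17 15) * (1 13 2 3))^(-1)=(1 3 2 14 4 13 15 17)=[0, 3, 14, 2, 13, 5, 6, 7, 8, 9, 10, 11, 12, 15, 4, 17, 16, 1]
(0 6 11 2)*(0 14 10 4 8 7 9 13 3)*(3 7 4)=(0 6 11 2 14 10 3)(4 8)(7 9 13)=[6, 1, 14, 0, 8, 5, 11, 9, 4, 13, 3, 2, 12, 7, 10]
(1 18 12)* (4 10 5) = (1 18 12)(4 10 5) = [0, 18, 2, 3, 10, 4, 6, 7, 8, 9, 5, 11, 1, 13, 14, 15, 16, 17, 12]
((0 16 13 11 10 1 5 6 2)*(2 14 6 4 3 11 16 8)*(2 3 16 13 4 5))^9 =(0 3 10 2 8 11 1)(4 16)(6 14) =[3, 0, 8, 10, 16, 5, 14, 7, 11, 9, 2, 1, 12, 13, 6, 15, 4]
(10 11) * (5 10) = [0, 1, 2, 3, 4, 10, 6, 7, 8, 9, 11, 5] = (5 10 11)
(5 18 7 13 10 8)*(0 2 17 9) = (0 2 17 9)(5 18 7 13 10 8) = [2, 1, 17, 3, 4, 18, 6, 13, 5, 0, 8, 11, 12, 10, 14, 15, 16, 9, 7]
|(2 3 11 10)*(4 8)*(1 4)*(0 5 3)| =|(0 5 3 11 10 2)(1 4 8)| =6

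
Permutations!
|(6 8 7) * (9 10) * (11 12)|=|(6 8 7)(9 10)(11 12)|=6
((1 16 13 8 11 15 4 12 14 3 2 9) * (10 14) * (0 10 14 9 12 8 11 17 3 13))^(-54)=(0 10 9 1 16)(2 4 14 17 11)(3 15 12 8 13)=[10, 16, 4, 15, 14, 5, 6, 7, 13, 1, 9, 2, 8, 3, 17, 12, 0, 11]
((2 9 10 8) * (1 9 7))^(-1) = [0, 7, 8, 3, 4, 5, 6, 2, 10, 1, 9] = (1 7 2 8 10 9)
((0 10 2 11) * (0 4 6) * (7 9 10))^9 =(0 7 9 10 2 11 4 6) =[7, 1, 11, 3, 6, 5, 0, 9, 8, 10, 2, 4]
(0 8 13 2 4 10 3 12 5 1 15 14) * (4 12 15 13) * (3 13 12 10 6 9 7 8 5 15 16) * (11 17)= (0 5 1 12 15 14)(2 10 13)(3 16)(4 6 9 7 8)(11 17)= [5, 12, 10, 16, 6, 1, 9, 8, 4, 7, 13, 17, 15, 2, 0, 14, 3, 11]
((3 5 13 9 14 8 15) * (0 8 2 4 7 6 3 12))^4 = (15)(2 3 14 6 9 7 13 4 5) = [0, 1, 3, 14, 5, 2, 9, 13, 8, 7, 10, 11, 12, 4, 6, 15]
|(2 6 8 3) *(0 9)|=|(0 9)(2 6 8 3)|=4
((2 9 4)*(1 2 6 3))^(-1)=(1 3 6 4 9 2)=[0, 3, 1, 6, 9, 5, 4, 7, 8, 2]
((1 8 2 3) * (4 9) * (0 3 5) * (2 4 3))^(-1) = [5, 3, 0, 9, 8, 2, 6, 7, 1, 4] = (0 5 2)(1 3 9 4 8)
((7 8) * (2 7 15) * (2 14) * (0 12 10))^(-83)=(0 12 10)(2 8 14 7 15)=[12, 1, 8, 3, 4, 5, 6, 15, 14, 9, 0, 11, 10, 13, 7, 2]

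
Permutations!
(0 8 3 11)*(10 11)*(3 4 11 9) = (0 8 4 11)(3 10 9) = [8, 1, 2, 10, 11, 5, 6, 7, 4, 3, 9, 0]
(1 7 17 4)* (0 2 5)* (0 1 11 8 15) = (0 2 5 1 7 17 4 11 8 15) = [2, 7, 5, 3, 11, 1, 6, 17, 15, 9, 10, 8, 12, 13, 14, 0, 16, 4]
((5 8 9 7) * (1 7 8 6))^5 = (1 7 5 6)(8 9) = [0, 7, 2, 3, 4, 6, 1, 5, 9, 8]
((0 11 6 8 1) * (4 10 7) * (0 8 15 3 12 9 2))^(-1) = (0 2 9 12 3 15 6 11)(1 8)(4 7 10) = [2, 8, 9, 15, 7, 5, 11, 10, 1, 12, 4, 0, 3, 13, 14, 6]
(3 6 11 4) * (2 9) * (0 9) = (0 9 2)(3 6 11 4) = [9, 1, 0, 6, 3, 5, 11, 7, 8, 2, 10, 4]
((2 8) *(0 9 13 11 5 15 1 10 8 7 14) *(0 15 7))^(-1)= (0 2 8 10 1 15 14 7 5 11 13 9)= [2, 15, 8, 3, 4, 11, 6, 5, 10, 0, 1, 13, 12, 9, 7, 14]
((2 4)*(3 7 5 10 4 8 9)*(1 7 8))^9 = (1 10)(2 5)(4 7) = [0, 10, 5, 3, 7, 2, 6, 4, 8, 9, 1]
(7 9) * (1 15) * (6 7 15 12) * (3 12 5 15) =(1 5 15)(3 12 6 7 9) =[0, 5, 2, 12, 4, 15, 7, 9, 8, 3, 10, 11, 6, 13, 14, 1]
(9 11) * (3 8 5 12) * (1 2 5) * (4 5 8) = [0, 2, 8, 4, 5, 12, 6, 7, 1, 11, 10, 9, 3] = (1 2 8)(3 4 5 12)(9 11)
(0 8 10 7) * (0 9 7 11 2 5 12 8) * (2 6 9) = (2 5 12 8 10 11 6 9 7) = [0, 1, 5, 3, 4, 12, 9, 2, 10, 7, 11, 6, 8]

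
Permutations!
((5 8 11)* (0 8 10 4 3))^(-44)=(0 4 5 8 3 10 11)=[4, 1, 2, 10, 5, 8, 6, 7, 3, 9, 11, 0]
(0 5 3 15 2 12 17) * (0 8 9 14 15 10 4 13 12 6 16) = (0 5 3 10 4 13 12 17 8 9 14 15 2 6 16) = [5, 1, 6, 10, 13, 3, 16, 7, 9, 14, 4, 11, 17, 12, 15, 2, 0, 8]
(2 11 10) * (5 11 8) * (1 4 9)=(1 4 9)(2 8 5 11 10)=[0, 4, 8, 3, 9, 11, 6, 7, 5, 1, 2, 10]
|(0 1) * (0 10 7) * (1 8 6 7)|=|(0 8 6 7)(1 10)|=4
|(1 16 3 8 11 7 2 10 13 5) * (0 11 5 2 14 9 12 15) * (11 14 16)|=|(0 14 9 12 15)(1 11 7 16 3 8 5)(2 10 13)|=105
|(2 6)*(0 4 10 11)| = 4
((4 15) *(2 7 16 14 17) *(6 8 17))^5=(2 8 14 7 17 6 16)(4 15)=[0, 1, 8, 3, 15, 5, 16, 17, 14, 9, 10, 11, 12, 13, 7, 4, 2, 6]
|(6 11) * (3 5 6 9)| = |(3 5 6 11 9)| = 5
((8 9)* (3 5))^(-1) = (3 5)(8 9) = [0, 1, 2, 5, 4, 3, 6, 7, 9, 8]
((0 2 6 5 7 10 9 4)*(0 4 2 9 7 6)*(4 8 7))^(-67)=(0 2 9)(4 8 7 10)(5 6)=[2, 1, 9, 3, 8, 6, 5, 10, 7, 0, 4]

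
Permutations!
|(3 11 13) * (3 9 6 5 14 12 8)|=9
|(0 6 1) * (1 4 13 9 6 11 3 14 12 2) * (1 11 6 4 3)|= |(0 6 3 14 12 2 11 1)(4 13 9)|= 24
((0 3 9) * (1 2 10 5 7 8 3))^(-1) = (0 9 3 8 7 5 10 2 1) = [9, 0, 1, 8, 4, 10, 6, 5, 7, 3, 2]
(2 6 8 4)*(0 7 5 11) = (0 7 5 11)(2 6 8 4) = [7, 1, 6, 3, 2, 11, 8, 5, 4, 9, 10, 0]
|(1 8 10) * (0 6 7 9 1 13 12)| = |(0 6 7 9 1 8 10 13 12)| = 9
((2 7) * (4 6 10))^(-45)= (10)(2 7)= [0, 1, 7, 3, 4, 5, 6, 2, 8, 9, 10]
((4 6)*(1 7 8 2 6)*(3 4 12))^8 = (12) = [0, 1, 2, 3, 4, 5, 6, 7, 8, 9, 10, 11, 12]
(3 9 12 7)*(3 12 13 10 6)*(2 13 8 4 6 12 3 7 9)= (2 13 10 12 9 8 4 6 7 3)= [0, 1, 13, 2, 6, 5, 7, 3, 4, 8, 12, 11, 9, 10]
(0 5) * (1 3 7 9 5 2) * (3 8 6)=(0 2 1 8 6 3 7 9 5)=[2, 8, 1, 7, 4, 0, 3, 9, 6, 5]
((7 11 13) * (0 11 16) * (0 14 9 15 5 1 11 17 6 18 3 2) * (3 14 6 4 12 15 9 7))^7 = [11, 4, 1, 5, 3, 17, 14, 6, 8, 9, 10, 12, 2, 15, 16, 0, 18, 13, 7] = (0 11 12 2 1 4 3 5 17 13 15)(6 14 16 18 7)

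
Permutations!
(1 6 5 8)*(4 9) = (1 6 5 8)(4 9) = [0, 6, 2, 3, 9, 8, 5, 7, 1, 4]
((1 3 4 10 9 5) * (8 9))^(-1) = (1 5 9 8 10 4 3) = [0, 5, 2, 1, 3, 9, 6, 7, 10, 8, 4]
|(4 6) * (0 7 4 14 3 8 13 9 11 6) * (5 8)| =24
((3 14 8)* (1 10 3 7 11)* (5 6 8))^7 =(1 7 6 14 10 11 8 5 3) =[0, 7, 2, 1, 4, 3, 14, 6, 5, 9, 11, 8, 12, 13, 10]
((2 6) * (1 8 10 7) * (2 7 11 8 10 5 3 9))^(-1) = (1 7 6 2 9 3 5 8 11 10) = [0, 7, 9, 5, 4, 8, 2, 6, 11, 3, 1, 10]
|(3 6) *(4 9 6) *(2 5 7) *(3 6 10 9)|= 6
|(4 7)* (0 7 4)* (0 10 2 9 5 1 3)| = |(0 7 10 2 9 5 1 3)| = 8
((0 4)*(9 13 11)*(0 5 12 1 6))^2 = (0 5 1)(4 12 6)(9 11 13) = [5, 0, 2, 3, 12, 1, 4, 7, 8, 11, 10, 13, 6, 9]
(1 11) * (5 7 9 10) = (1 11)(5 7 9 10) = [0, 11, 2, 3, 4, 7, 6, 9, 8, 10, 5, 1]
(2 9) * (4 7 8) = (2 9)(4 7 8) = [0, 1, 9, 3, 7, 5, 6, 8, 4, 2]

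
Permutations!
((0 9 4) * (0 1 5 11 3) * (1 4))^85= (0 9 1 5 11 3)= [9, 5, 2, 0, 4, 11, 6, 7, 8, 1, 10, 3]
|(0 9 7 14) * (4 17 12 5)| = 4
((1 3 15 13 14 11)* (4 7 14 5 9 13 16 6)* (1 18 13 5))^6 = (1 7 3 14 15 11 16 18 6 13 4) = [0, 7, 2, 14, 1, 5, 13, 3, 8, 9, 10, 16, 12, 4, 15, 11, 18, 17, 6]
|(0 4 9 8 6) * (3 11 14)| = 15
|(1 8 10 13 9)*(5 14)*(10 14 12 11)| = 9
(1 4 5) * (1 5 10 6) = (1 4 10 6) = [0, 4, 2, 3, 10, 5, 1, 7, 8, 9, 6]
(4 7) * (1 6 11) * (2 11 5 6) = (1 2 11)(4 7)(5 6) = [0, 2, 11, 3, 7, 6, 5, 4, 8, 9, 10, 1]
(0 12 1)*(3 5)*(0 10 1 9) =(0 12 9)(1 10)(3 5) =[12, 10, 2, 5, 4, 3, 6, 7, 8, 0, 1, 11, 9]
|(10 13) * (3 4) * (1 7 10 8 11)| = |(1 7 10 13 8 11)(3 4)| = 6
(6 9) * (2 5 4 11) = (2 5 4 11)(6 9) = [0, 1, 5, 3, 11, 4, 9, 7, 8, 6, 10, 2]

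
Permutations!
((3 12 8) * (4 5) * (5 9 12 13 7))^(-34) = [0, 1, 2, 12, 7, 13, 6, 3, 9, 5, 10, 11, 4, 8] = (3 12 4 7)(5 13 8 9)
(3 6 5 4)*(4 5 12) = [0, 1, 2, 6, 3, 5, 12, 7, 8, 9, 10, 11, 4] = (3 6 12 4)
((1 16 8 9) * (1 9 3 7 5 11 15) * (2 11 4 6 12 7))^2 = (1 8 2 15 16 3 11)(4 12 5 6 7) = [0, 8, 15, 11, 12, 6, 7, 4, 2, 9, 10, 1, 5, 13, 14, 16, 3]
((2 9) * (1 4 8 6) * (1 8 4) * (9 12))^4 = (2 12 9) = [0, 1, 12, 3, 4, 5, 6, 7, 8, 2, 10, 11, 9]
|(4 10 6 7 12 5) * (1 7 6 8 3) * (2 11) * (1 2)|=|(1 7 12 5 4 10 8 3 2 11)|=10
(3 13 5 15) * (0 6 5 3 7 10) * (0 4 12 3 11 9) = [6, 1, 2, 13, 12, 15, 5, 10, 8, 0, 4, 9, 3, 11, 14, 7] = (0 6 5 15 7 10 4 12 3 13 11 9)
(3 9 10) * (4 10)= [0, 1, 2, 9, 10, 5, 6, 7, 8, 4, 3]= (3 9 4 10)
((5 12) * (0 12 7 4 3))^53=[3, 1, 2, 4, 7, 12, 6, 5, 8, 9, 10, 11, 0]=(0 3 4 7 5 12)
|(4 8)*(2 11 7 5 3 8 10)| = 8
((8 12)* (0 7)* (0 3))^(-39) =(8 12) =[0, 1, 2, 3, 4, 5, 6, 7, 12, 9, 10, 11, 8]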